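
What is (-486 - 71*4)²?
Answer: 592900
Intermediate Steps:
(-486 - 71*4)² = (-486 - 284)² = (-770)² = 592900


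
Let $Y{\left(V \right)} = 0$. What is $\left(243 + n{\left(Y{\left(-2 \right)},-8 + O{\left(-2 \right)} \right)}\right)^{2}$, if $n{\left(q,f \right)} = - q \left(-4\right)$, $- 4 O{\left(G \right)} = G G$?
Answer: $59049$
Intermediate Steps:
$O{\left(G \right)} = - \frac{G^{2}}{4}$ ($O{\left(G \right)} = - \frac{G G}{4} = - \frac{G^{2}}{4}$)
$n{\left(q,f \right)} = 4 q$
$\left(243 + n{\left(Y{\left(-2 \right)},-8 + O{\left(-2 \right)} \right)}\right)^{2} = \left(243 + 4 \cdot 0\right)^{2} = \left(243 + 0\right)^{2} = 243^{2} = 59049$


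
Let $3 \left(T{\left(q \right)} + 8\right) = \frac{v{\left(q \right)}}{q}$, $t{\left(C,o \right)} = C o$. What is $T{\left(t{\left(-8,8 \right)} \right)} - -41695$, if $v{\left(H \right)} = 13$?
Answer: $\frac{8003891}{192} \approx 41687.0$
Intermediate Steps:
$T{\left(q \right)} = -8 + \frac{13}{3 q}$ ($T{\left(q \right)} = -8 + \frac{13 \frac{1}{q}}{3} = -8 + \frac{13}{3 q}$)
$T{\left(t{\left(-8,8 \right)} \right)} - -41695 = \left(-8 + \frac{13}{3 \left(\left(-8\right) 8\right)}\right) - -41695 = \left(-8 + \frac{13}{3 \left(-64\right)}\right) + 41695 = \left(-8 + \frac{13}{3} \left(- \frac{1}{64}\right)\right) + 41695 = \left(-8 - \frac{13}{192}\right) + 41695 = - \frac{1549}{192} + 41695 = \frac{8003891}{192}$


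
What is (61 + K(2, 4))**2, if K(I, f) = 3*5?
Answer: 5776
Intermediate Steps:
K(I, f) = 15
(61 + K(2, 4))**2 = (61 + 15)**2 = 76**2 = 5776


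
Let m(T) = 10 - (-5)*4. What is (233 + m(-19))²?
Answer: 69169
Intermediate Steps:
m(T) = 30 (m(T) = 10 - 1*(-20) = 10 + 20 = 30)
(233 + m(-19))² = (233 + 30)² = 263² = 69169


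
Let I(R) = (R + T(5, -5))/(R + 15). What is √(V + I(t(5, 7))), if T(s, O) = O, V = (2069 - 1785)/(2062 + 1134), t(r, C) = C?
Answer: 2*√3471655/8789 ≈ 0.42399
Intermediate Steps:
V = 71/799 (V = 284/3196 = 284*(1/3196) = 71/799 ≈ 0.088861)
I(R) = (-5 + R)/(15 + R) (I(R) = (R - 5)/(R + 15) = (-5 + R)/(15 + R))
√(V + I(t(5, 7))) = √(71/799 + (-5 + 7)/(15 + 7)) = √(71/799 + 2/22) = √(71/799 + (1/22)*2) = √(71/799 + 1/11) = √(1580/8789) = 2*√3471655/8789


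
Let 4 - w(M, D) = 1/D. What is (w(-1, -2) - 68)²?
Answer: 16129/4 ≈ 4032.3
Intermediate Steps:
w(M, D) = 4 - 1/D
(w(-1, -2) - 68)² = ((4 - 1/(-2)) - 68)² = ((4 - 1*(-½)) - 68)² = ((4 + ½) - 68)² = (9/2 - 68)² = (-127/2)² = 16129/4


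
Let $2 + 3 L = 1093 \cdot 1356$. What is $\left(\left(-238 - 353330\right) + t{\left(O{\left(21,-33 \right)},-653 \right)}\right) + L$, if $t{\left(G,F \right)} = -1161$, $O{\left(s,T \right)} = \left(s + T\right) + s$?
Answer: $\frac{417919}{3} \approx 1.3931 \cdot 10^{5}$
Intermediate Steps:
$O{\left(s,T \right)} = T + 2 s$ ($O{\left(s,T \right)} = \left(T + s\right) + s = T + 2 s$)
$L = \frac{1482106}{3}$ ($L = - \frac{2}{3} + \frac{1093 \cdot 1356}{3} = - \frac{2}{3} + \frac{1}{3} \cdot 1482108 = - \frac{2}{3} + 494036 = \frac{1482106}{3} \approx 4.9404 \cdot 10^{5}$)
$\left(\left(-238 - 353330\right) + t{\left(O{\left(21,-33 \right)},-653 \right)}\right) + L = \left(\left(-238 - 353330\right) - 1161\right) + \frac{1482106}{3} = \left(-353568 - 1161\right) + \frac{1482106}{3} = -354729 + \frac{1482106}{3} = \frac{417919}{3}$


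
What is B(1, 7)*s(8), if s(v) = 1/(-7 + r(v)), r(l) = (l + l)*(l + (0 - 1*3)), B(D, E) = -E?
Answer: -7/73 ≈ -0.095890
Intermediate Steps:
r(l) = 2*l*(-3 + l) (r(l) = (2*l)*(l + (0 - 3)) = (2*l)*(l - 3) = (2*l)*(-3 + l) = 2*l*(-3 + l))
s(v) = 1/(-7 + 2*v*(-3 + v))
B(1, 7)*s(8) = (-1*7)/(-7 + 2*8*(-3 + 8)) = -7/(-7 + 2*8*5) = -7/(-7 + 80) = -7/73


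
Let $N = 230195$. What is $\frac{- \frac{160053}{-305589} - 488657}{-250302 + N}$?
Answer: $\frac{49776014640}{2048159341} \approx 24.303$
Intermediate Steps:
$\frac{- \frac{160053}{-305589} - 488657}{-250302 + N} = \frac{- \frac{160053}{-305589} - 488657}{-250302 + 230195} = \frac{\left(-160053\right) \left(- \frac{1}{305589}\right) - 488657}{-20107} = \left(\frac{53351}{101863} - 488657\right) \left(- \frac{1}{20107}\right) = \left(- \frac{49776014640}{101863}\right) \left(- \frac{1}{20107}\right) = \frac{49776014640}{2048159341}$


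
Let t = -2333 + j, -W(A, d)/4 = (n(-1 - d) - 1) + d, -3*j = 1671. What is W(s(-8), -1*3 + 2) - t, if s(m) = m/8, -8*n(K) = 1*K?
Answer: 2898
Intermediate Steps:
j = -557 (j = -1/3*1671 = -557)
n(K) = -K/8
s(m) = m/8 (s(m) = m*(1/8) = m/8)
W(A, d) = 7/2 - 9*d/2 (W(A, d) = -4*((-(-1 - d)/8 - 1) + d) = -4*(((1/8 + d/8) - 1) + d) = -4*((-7/8 + d/8) + d) = -4*(-7/8 + 9*d/8) = 7/2 - 9*d/2)
t = -2890 (t = -2333 - 557 = -2890)
W(s(-8), -1*3 + 2) - t = (7/2 - 9*(-1*3 + 2)/2) - 1*(-2890) = (7/2 - 9*(-3 + 2)/2) + 2890 = (7/2 - 9/2*(-1)) + 2890 = (7/2 + 9/2) + 2890 = 8 + 2890 = 2898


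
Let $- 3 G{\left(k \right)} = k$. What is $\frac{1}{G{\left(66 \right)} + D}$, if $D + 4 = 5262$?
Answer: $\frac{1}{5236} \approx 0.00019099$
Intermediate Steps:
$D = 5258$ ($D = -4 + 5262 = 5258$)
$G{\left(k \right)} = - \frac{k}{3}$
$\frac{1}{G{\left(66 \right)} + D} = \frac{1}{\left(- \frac{1}{3}\right) 66 + 5258} = \frac{1}{-22 + 5258} = \frac{1}{5236}$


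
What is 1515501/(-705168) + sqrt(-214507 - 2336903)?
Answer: -168389/78352 + 3*I*sqrt(283490) ≈ -2.1491 + 1597.3*I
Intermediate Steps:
1515501/(-705168) + sqrt(-214507 - 2336903) = 1515501*(-1/705168) + sqrt(-2551410) = -168389/78352 + 3*I*sqrt(283490)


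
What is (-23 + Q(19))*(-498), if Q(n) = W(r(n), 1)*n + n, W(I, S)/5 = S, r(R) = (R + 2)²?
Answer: -45318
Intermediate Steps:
r(R) = (2 + R)²
W(I, S) = 5*S
Q(n) = 6*n (Q(n) = (5*1)*n + n = 5*n + n = 6*n)
(-23 + Q(19))*(-498) = (-23 + 6*19)*(-498) = (-23 + 114)*(-498) = 91*(-498) = -45318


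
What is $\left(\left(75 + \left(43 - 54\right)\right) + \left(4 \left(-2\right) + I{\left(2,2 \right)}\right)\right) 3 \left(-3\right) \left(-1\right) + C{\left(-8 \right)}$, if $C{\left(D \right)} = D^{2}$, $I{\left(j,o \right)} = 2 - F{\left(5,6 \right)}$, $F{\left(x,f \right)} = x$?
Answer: $541$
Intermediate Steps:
$I{\left(j,o \right)} = -3$ ($I{\left(j,o \right)} = 2 - 5 = -3$)
$\left(\left(75 + \left(43 - 54\right)\right) + \left(4 \left(-2\right) + I{\left(2,2 \right)}\right)\right) 3 \left(-3\right) \left(-1\right) + C{\left(-8 \right)} = \left(\left(75 + \left(43 - 54\right)\right) + \left(4 \left(-2\right) - 3\right)\right) 3 \left(-3\right) \left(-1\right) + \left(-8\right)^{2} = \left(\left(75 - 11\right) - 11\right) \left(\left(-9\right) \left(-1\right)\right) + 64 = \left(64 - 11\right) 9 + 64 = 53 \cdot 9 + 64 = 477 + 64 = 541$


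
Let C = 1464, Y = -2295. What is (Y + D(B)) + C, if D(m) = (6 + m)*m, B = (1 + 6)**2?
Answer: 1864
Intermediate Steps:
B = 49 (B = 7**2 = 49)
D(m) = m*(6 + m)
(Y + D(B)) + C = (-2295 + 49*(6 + 49)) + 1464 = (-2295 + 49*55) + 1464 = (-2295 + 2695) + 1464 = 400 + 1464 = 1864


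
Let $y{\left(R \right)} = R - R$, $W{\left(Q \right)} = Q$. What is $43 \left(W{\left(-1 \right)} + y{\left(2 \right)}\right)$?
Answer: $-43$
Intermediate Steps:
$y{\left(R \right)} = 0$
$43 \left(W{\left(-1 \right)} + y{\left(2 \right)}\right) = 43 \left(-1 + 0\right) = 43 \left(-1\right) = -43$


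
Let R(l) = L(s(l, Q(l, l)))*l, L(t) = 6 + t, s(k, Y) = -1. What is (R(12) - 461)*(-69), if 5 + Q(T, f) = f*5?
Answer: 27669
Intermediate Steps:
Q(T, f) = -5 + 5*f (Q(T, f) = -5 + f*5 = -5 + 5*f)
R(l) = 5*l (R(l) = (6 - 1)*l = 5*l)
(R(12) - 461)*(-69) = (5*12 - 461)*(-69) = (60 - 461)*(-69) = -401*(-69) = 27669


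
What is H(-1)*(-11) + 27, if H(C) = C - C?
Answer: 27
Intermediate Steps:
H(C) = 0
H(-1)*(-11) + 27 = 0*(-11) + 27 = 0 + 27 = 27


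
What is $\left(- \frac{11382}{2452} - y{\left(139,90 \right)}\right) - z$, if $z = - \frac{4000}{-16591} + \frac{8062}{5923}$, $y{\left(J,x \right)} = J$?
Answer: $- \frac{17498604994857}{120477172418} \approx -145.24$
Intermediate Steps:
$z = \frac{157448642}{98268493}$ ($z = \left(-4000\right) \left(- \frac{1}{16591}\right) + 8062 \cdot \frac{1}{5923} = \frac{4000}{16591} + \frac{8062}{5923} = \frac{157448642}{98268493} \approx 1.6022$)
$\left(- \frac{11382}{2452} - y{\left(139,90 \right)}\right) - z = \left(- \frac{11382}{2452} - 139\right) - \frac{157448642}{98268493} = \left(\left(-11382\right) \frac{1}{2452} - 139\right) - \frac{157448642}{98268493} = \left(- \frac{5691}{1226} - 139\right) - \frac{157448642}{98268493} = - \frac{176105}{1226} - \frac{157448642}{98268493} = - \frac{17498604994857}{120477172418}$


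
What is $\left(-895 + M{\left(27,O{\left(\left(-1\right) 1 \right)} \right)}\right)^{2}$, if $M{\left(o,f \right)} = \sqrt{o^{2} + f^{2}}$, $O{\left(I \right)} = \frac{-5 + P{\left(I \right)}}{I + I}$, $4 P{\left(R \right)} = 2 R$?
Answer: $\frac{\left(3580 - \sqrt{11785}\right)^{2}}{16} \approx 7.5318 \cdot 10^{5}$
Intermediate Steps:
$P{\left(R \right)} = \frac{R}{2}$ ($P{\left(R \right)} = \frac{2 R}{4} = \frac{R}{2}$)
$O{\left(I \right)} = \frac{-5 + \frac{I}{2}}{2 I}$ ($O{\left(I \right)} = \frac{-5 + \frac{I}{2}}{I + I} = \frac{-5 + \frac{I}{2}}{2 I}$)
$M{\left(o,f \right)} = \sqrt{f^{2} + o^{2}}$
$\left(-895 + M{\left(27,O{\left(\left(-1\right) 1 \right)} \right)}\right)^{2} = \left(-895 + \sqrt{\left(\frac{-10 - 1}{4 \left(\left(-1\right) 1\right)}\right)^{2} + 27^{2}}\right)^{2} = \left(-895 + \sqrt{\left(\frac{-10 - 1}{4 \left(-1\right)}\right)^{2} + 729}\right)^{2} = \left(-895 + \sqrt{\left(\frac{1}{4} \left(-1\right) \left(-11\right)\right)^{2} + 729}\right)^{2} = \left(-895 + \sqrt{\left(\frac{11}{4}\right)^{2} + 729}\right)^{2} = \left(-895 + \sqrt{\frac{121}{16} + 729}\right)^{2} = \left(-895 + \sqrt{\frac{11785}{16}}\right)^{2} = \left(-895 + \frac{\sqrt{11785}}{4}\right)^{2}$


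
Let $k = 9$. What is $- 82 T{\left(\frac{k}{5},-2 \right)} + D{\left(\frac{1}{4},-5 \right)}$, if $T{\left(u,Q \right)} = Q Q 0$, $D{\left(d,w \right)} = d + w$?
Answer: $- \frac{19}{4} \approx -4.75$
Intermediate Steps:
$T{\left(u,Q \right)} = 0$ ($T{\left(u,Q \right)} = Q^{2} \cdot 0 = 0$)
$- 82 T{\left(\frac{k}{5},-2 \right)} + D{\left(\frac{1}{4},-5 \right)} = \left(-82\right) 0 - \left(5 - \frac{1}{4}\right) = 0 + \left(\frac{1}{4} - 5\right) = 0 - \frac{19}{4} = - \frac{19}{4}$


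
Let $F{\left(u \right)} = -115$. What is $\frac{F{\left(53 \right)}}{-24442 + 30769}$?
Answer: $- \frac{115}{6327} \approx -0.018176$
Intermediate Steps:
$\frac{F{\left(53 \right)}}{-24442 + 30769} = - \frac{115}{-24442 + 30769} = - \frac{115}{6327}$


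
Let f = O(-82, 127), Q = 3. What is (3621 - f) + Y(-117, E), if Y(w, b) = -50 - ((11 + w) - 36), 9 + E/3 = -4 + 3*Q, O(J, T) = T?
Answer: 3586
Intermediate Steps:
f = 127
E = -12 (E = -27 + 3*(-4 + 3*3) = -27 + 3*(-4 + 9) = -27 + 3*5 = -27 + 15 = -12)
Y(w, b) = -25 - w (Y(w, b) = -50 - (-25 + w) = -50 + (25 - w) = -25 - w)
(3621 - f) + Y(-117, E) = (3621 - 1*127) + (-25 - 1*(-117)) = (3621 - 127) + (-25 + 117) = 3494 + 92 = 3586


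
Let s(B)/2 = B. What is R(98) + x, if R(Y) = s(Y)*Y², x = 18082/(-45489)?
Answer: 85627747694/45489 ≈ 1.8824e+6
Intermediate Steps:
s(B) = 2*B
x = -18082/45489 (x = 18082*(-1/45489) = -18082/45489 ≈ -0.39750)
R(Y) = 2*Y³ (R(Y) = (2*Y)*Y² = 2*Y³)
R(98) + x = 2*98³ - 18082/45489 = 2*941192 - 18082/45489 = 1882384 - 18082/45489 = 85627747694/45489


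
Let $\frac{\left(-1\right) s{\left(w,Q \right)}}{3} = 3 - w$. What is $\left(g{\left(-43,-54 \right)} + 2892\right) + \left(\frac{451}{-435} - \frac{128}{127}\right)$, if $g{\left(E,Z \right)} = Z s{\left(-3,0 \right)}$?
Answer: $\frac{213353723}{55245} \approx 3862.0$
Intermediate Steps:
$s{\left(w,Q \right)} = -9 + 3 w$ ($s{\left(w,Q \right)} = - 3 \left(3 - w\right) = -9 + 3 w$)
$g{\left(E,Z \right)} = - 18 Z$ ($g{\left(E,Z \right)} = Z \left(-9 + 3 \left(-3\right)\right) = Z \left(-9 - 9\right) = Z \left(-18\right) = - 18 Z$)
$\left(g{\left(-43,-54 \right)} + 2892\right) + \left(\frac{451}{-435} - \frac{128}{127}\right) = \left(\left(-18\right) \left(-54\right) + 2892\right) + \left(\frac{451}{-435} - \frac{128}{127}\right) = \left(972 + 2892\right) + \left(451 \left(- \frac{1}{435}\right) - \frac{128}{127}\right) = 3864 - \frac{112957}{55245} = \frac{213353723}{55245}$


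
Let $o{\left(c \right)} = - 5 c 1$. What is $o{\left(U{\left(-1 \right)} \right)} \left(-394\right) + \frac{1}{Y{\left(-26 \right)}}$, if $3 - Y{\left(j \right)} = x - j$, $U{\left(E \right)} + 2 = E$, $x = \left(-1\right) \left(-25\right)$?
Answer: $- \frac{283681}{48} \approx -5910.0$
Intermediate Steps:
$x = 25$
$U{\left(E \right)} = -2 + E$
$Y{\left(j \right)} = -22 + j$ ($Y{\left(j \right)} = 3 - \left(25 - j\right) = 3 + \left(-25 + j\right) = -22 + j$)
$o{\left(c \right)} = - 5 c$
$o{\left(U{\left(-1 \right)} \right)} \left(-394\right) + \frac{1}{Y{\left(-26 \right)}} = - 5 \left(-2 - 1\right) \left(-394\right) + \frac{1}{-22 - 26} = \left(-5\right) \left(-3\right) \left(-394\right) + \frac{1}{-48} = 15 \left(-394\right) - \frac{1}{48} = -5910 - \frac{1}{48} = - \frac{283681}{48}$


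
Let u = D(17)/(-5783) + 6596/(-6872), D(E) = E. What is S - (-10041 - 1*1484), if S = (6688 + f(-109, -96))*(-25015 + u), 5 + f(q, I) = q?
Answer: -816888611515796/4967597 ≈ -1.6444e+8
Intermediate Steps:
f(q, I) = -5 + q
u = -9565373/9935194 (u = 17/(-5783) + 6596/(-6872) = 17*(-1/5783) + 6596*(-1/6872) = -17/5783 - 1649/1718 = -9565373/9935194 ≈ -0.96278)
S = -816945863071221/4967597 (S = (6688 + (-5 - 109))*(-25015 - 9565373/9935194) = (6688 - 114)*(-248538443283/9935194) = 6574*(-248538443283/9935194) = -816945863071221/4967597 ≈ -1.6445e+8)
S - (-10041 - 1*1484) = -816945863071221/4967597 - (-10041 - 1*1484) = -816945863071221/4967597 - (-10041 - 1484) = -816945863071221/4967597 - 1*(-11525) = -816945863071221/4967597 + 11525 = -816888611515796/4967597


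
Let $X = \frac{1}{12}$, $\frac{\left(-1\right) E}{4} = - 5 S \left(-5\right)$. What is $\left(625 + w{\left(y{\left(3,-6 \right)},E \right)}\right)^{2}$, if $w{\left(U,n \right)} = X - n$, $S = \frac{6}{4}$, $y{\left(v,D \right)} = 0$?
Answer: $\frac{86508601}{144} \approx 6.0075 \cdot 10^{5}$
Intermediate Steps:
$S = \frac{3}{2}$ ($S = 6 \cdot \frac{1}{4} = \frac{3}{2} \approx 1.5$)
$E = -150$ ($E = - 4 \left(-5\right) \frac{3}{2} \left(-5\right) = - 4 \left(\left(- \frac{15}{2}\right) \left(-5\right)\right) = \left(-4\right) \frac{75}{2} = -150$)
$X = \frac{1}{12} \approx 0.083333$
$w{\left(U,n \right)} = \frac{1}{12} - n$
$\left(625 + w{\left(y{\left(3,-6 \right)},E \right)}\right)^{2} = \left(625 + \left(\frac{1}{12} - -150\right)\right)^{2} = \left(625 + \left(\frac{1}{12} + 150\right)\right)^{2} = \left(625 + \frac{1801}{12}\right)^{2} = \left(\frac{9301}{12}\right)^{2} = \frac{86508601}{144}$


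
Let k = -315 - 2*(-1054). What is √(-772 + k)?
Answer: √1021 ≈ 31.953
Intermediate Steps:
k = 1793 (k = -315 + 2108 = 1793)
√(-772 + k) = √(-772 + 1793) = √1021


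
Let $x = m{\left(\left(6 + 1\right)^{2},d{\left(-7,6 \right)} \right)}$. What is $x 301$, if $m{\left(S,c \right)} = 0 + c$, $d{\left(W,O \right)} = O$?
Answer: $1806$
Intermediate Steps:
$m{\left(S,c \right)} = c$
$x = 6$
$x 301 = 6 \cdot 301 = 1806$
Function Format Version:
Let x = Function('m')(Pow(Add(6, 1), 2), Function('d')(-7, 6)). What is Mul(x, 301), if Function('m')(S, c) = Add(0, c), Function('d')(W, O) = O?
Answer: 1806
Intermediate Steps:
Function('m')(S, c) = c
x = 6
Mul(x, 301) = Mul(6, 301) = 1806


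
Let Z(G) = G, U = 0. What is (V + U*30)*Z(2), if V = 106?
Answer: 212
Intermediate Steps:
(V + U*30)*Z(2) = (106 + 0*30)*2 = (106 + 0)*2 = 106*2 = 212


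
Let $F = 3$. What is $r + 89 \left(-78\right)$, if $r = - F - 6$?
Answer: $-6951$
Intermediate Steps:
$r = -9$ ($r = \left(-1\right) 3 - 6 = -3 - 6 = -9$)
$r + 89 \left(-78\right) = -9 + 89 \left(-78\right) = -9 - 6942 = -6951$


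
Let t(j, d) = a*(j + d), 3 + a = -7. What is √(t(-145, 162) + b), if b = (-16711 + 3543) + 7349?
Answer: I*√5989 ≈ 77.389*I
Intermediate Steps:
a = -10 (a = -3 - 7 = -10)
t(j, d) = -10*d - 10*j (t(j, d) = -10*(j + d) = -10*(d + j) = -10*d - 10*j)
b = -5819 (b = -13168 + 7349 = -5819)
√(t(-145, 162) + b) = √((-10*162 - 10*(-145)) - 5819) = √((-1620 + 1450) - 5819) = √(-170 - 5819) = √(-5989) = I*√5989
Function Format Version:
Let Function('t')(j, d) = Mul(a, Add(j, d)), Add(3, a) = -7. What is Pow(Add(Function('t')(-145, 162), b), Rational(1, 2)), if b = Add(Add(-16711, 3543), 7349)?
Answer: Mul(I, Pow(5989, Rational(1, 2))) ≈ Mul(77.389, I)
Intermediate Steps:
a = -10 (a = Add(-3, -7) = -10)
Function('t')(j, d) = Add(Mul(-10, d), Mul(-10, j)) (Function('t')(j, d) = Mul(-10, Add(j, d)) = Mul(-10, Add(d, j)) = Add(Mul(-10, d), Mul(-10, j)))
b = -5819 (b = Add(-13168, 7349) = -5819)
Pow(Add(Function('t')(-145, 162), b), Rational(1, 2)) = Pow(Add(Add(Mul(-10, 162), Mul(-10, -145)), -5819), Rational(1, 2)) = Pow(Add(Add(-1620, 1450), -5819), Rational(1, 2)) = Pow(Add(-170, -5819), Rational(1, 2)) = Pow(-5989, Rational(1, 2)) = Mul(I, Pow(5989, Rational(1, 2)))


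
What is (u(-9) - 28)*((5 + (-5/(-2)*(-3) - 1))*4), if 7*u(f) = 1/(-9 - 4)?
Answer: 5098/13 ≈ 392.15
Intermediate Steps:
u(f) = -1/91 (u(f) = 1/(7*(-9 - 4)) = (⅐)/(-13) = (⅐)*(-1/13) = -1/91)
(u(-9) - 28)*((5 + (-5/(-2)*(-3) - 1))*4) = (-1/91 - 28)*((5 + (-5/(-2)*(-3) - 1))*4) = -2549*(5 + (-5*(-½)*(-3) - 1))*4/91 = -2549*(5 + ((5/2)*(-3) - 1))*4/91 = -2549*(5 + (-15/2 - 1))*4/91 = -2549*(5 - 17/2)*4/91 = -(-2549)*4/26 = -2549/91*(-14) = 5098/13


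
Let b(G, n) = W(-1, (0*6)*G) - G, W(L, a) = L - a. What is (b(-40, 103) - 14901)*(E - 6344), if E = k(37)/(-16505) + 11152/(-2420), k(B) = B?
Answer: 37686589321734/399421 ≈ 9.4353e+7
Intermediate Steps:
b(G, n) = -1 - G (b(G, n) = (-1 - 0*6*G) - G = (-1 - 0*G) - G = (-1 - 1*0) - G = (-1 + 0) - G = -1 - G)
E = -1841533/399421 (E = 37/(-16505) + 11152/(-2420) = 37*(-1/16505) + 11152*(-1/2420) = -37/16505 - 2788/605 = -1841533/399421 ≈ -4.6105)
(b(-40, 103) - 14901)*(E - 6344) = ((-1 - 1*(-40)) - 14901)*(-1841533/399421 - 6344) = ((-1 + 40) - 14901)*(-2535768357/399421) = (39 - 14901)*(-2535768357/399421) = -14862*(-2535768357/399421) = 37686589321734/399421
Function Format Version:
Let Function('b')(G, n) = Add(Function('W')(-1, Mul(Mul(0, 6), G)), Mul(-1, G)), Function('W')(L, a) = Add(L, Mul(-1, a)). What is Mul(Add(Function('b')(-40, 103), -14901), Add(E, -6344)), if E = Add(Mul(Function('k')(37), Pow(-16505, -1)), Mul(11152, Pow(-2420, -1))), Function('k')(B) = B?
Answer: Rational(37686589321734, 399421) ≈ 9.4353e+7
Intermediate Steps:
Function('b')(G, n) = Add(-1, Mul(-1, G)) (Function('b')(G, n) = Add(Add(-1, Mul(-1, Mul(Mul(0, 6), G))), Mul(-1, G)) = Add(Add(-1, Mul(-1, Mul(0, G))), Mul(-1, G)) = Add(Add(-1, Mul(-1, 0)), Mul(-1, G)) = Add(Add(-1, 0), Mul(-1, G)) = Add(-1, Mul(-1, G)))
E = Rational(-1841533, 399421) (E = Add(Mul(37, Pow(-16505, -1)), Mul(11152, Pow(-2420, -1))) = Add(Mul(37, Rational(-1, 16505)), Mul(11152, Rational(-1, 2420))) = Add(Rational(-37, 16505), Rational(-2788, 605)) = Rational(-1841533, 399421) ≈ -4.6105)
Mul(Add(Function('b')(-40, 103), -14901), Add(E, -6344)) = Mul(Add(Add(-1, Mul(-1, -40)), -14901), Add(Rational(-1841533, 399421), -6344)) = Mul(Add(Add(-1, 40), -14901), Rational(-2535768357, 399421)) = Mul(Add(39, -14901), Rational(-2535768357, 399421)) = Mul(-14862, Rational(-2535768357, 399421)) = Rational(37686589321734, 399421)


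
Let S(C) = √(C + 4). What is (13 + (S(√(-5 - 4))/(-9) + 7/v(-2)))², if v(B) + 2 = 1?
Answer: (108 - √2*(3 + I))²/324 ≈ 33.221 - 0.90577*I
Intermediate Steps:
v(B) = -1 (v(B) = -2 + 1 = -1)
S(C) = √(4 + C)
(13 + (S(√(-5 - 4))/(-9) + 7/v(-2)))² = (13 + (√(4 + √(-5 - 4))/(-9) + 7/(-1)))² = (13 + (√(4 + √(-9))*(-⅑) + 7*(-1)))² = (13 + (√(4 + 3*I)*(-⅑) - 7))² = (13 + ((√2*(3 + I)/2)*(-⅑) - 7))² = (13 + (-√2*(3 + I)/18 - 7))² = (13 + (-7 - √2*(3 + I)/18))² = (6 - √2*(3 + I)/18)²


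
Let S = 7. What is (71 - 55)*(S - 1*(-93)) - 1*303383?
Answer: -301783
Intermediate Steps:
(71 - 55)*(S - 1*(-93)) - 1*303383 = (71 - 55)*(7 - 1*(-93)) - 1*303383 = 16*(7 + 93) - 303383 = 16*100 - 303383 = 1600 - 303383 = -301783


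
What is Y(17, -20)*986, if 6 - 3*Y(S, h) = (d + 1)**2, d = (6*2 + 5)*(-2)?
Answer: -355946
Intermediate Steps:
d = -34 (d = (12 + 5)*(-2) = 17*(-2) = -34)
Y(S, h) = -361 (Y(S, h) = 2 - (-34 + 1)**2/3 = 2 - 1/3*(-33)**2 = 2 - 1/3*1089 = 2 - 363 = -361)
Y(17, -20)*986 = -361*986 = -355946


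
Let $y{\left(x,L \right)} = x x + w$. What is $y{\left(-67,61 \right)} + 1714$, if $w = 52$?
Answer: $6255$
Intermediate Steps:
$y{\left(x,L \right)} = 52 + x^{2}$ ($y{\left(x,L \right)} = x x + 52 = x^{2} + 52 = 52 + x^{2}$)
$y{\left(-67,61 \right)} + 1714 = \left(52 + \left(-67\right)^{2}\right) + 1714 = \left(52 + 4489\right) + 1714 = 4541 + 1714 = 6255$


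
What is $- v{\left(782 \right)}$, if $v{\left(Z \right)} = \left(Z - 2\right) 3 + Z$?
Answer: $-3122$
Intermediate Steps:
$v{\left(Z \right)} = -6 + 4 Z$ ($v{\left(Z \right)} = \left(Z - 2\right) 3 + Z = \left(-2 + Z\right) 3 + Z = \left(-6 + 3 Z\right) + Z = -6 + 4 Z$)
$- v{\left(782 \right)} = - (-6 + 4 \cdot 782) = - (-6 + 3128) = \left(-1\right) 3122 = -3122$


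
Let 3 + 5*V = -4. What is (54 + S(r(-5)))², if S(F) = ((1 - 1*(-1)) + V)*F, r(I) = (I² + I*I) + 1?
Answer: 178929/25 ≈ 7157.2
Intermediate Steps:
V = -7/5 (V = -⅗ + (⅕)*(-4) = -⅗ - ⅘ = -7/5 ≈ -1.4000)
r(I) = 1 + 2*I² (r(I) = (I² + I²) + 1 = 2*I² + 1 = 1 + 2*I²)
S(F) = 3*F/5 (S(F) = ((1 - 1*(-1)) - 7/5)*F = ((1 + 1) - 7/5)*F = (2 - 7/5)*F = 3*F/5)
(54 + S(r(-5)))² = (54 + 3*(1 + 2*(-5)²)/5)² = (54 + 3*(1 + 2*25)/5)² = (54 + 3*(1 + 50)/5)² = (54 + (⅗)*51)² = (54 + 153/5)² = (423/5)² = 178929/25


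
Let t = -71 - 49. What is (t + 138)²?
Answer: 324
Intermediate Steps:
t = -120
(t + 138)² = (-120 + 138)² = 18² = 324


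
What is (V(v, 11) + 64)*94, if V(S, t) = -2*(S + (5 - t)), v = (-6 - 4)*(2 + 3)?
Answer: 16544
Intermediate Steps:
v = -50 (v = -10*5 = -50)
V(S, t) = -10 - 2*S + 2*t (V(S, t) = -2*(5 + S - t) = -10 - 2*S + 2*t)
(V(v, 11) + 64)*94 = ((-10 - 2*(-50) + 2*11) + 64)*94 = ((-10 + 100 + 22) + 64)*94 = (112 + 64)*94 = 176*94 = 16544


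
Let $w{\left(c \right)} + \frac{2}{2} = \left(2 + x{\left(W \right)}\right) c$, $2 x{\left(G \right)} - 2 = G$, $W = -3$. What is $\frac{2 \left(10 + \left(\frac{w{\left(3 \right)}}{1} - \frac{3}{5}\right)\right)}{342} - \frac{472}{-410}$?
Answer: $\frac{28667}{23370} \approx 1.2267$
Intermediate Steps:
$x{\left(G \right)} = 1 + \frac{G}{2}$
$w{\left(c \right)} = -1 + \frac{3 c}{2}$ ($w{\left(c \right)} = -1 + \left(2 + \left(1 + \frac{1}{2} \left(-3\right)\right)\right) c = -1 + \left(2 + \left(1 - \frac{3}{2}\right)\right) c = -1 + \left(2 - \frac{1}{2}\right) c = -1 + \frac{3 c}{2}$)
$\frac{2 \left(10 + \left(\frac{w{\left(3 \right)}}{1} - \frac{3}{5}\right)\right)}{342} - \frac{472}{-410} = \frac{2 \left(10 - \left(\frac{3}{5} - \frac{-1 + \frac{3}{2} \cdot 3}{1}\right)\right)}{342} - \frac{472}{-410} = 2 \left(10 - \left(\frac{3}{5} - \left(-1 + \frac{9}{2}\right) 1\right)\right) \frac{1}{342} - - \frac{236}{205} = 2 \left(10 + \left(\frac{7}{2} \cdot 1 - \frac{3}{5}\right)\right) \frac{1}{342} + \frac{236}{205} = 2 \left(10 + \left(\frac{7}{2} - \frac{3}{5}\right)\right) \frac{1}{342} + \frac{236}{205} = 2 \left(10 + \frac{29}{10}\right) \frac{1}{342} + \frac{236}{205} = 2 \cdot \frac{129}{10} \cdot \frac{1}{342} + \frac{236}{205} = \frac{129}{5} \cdot \frac{1}{342} + \frac{236}{205} = \frac{43}{570} + \frac{236}{205} = \frac{28667}{23370}$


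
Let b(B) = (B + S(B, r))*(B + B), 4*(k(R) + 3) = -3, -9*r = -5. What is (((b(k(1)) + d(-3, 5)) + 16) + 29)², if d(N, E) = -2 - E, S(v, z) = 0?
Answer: 279841/64 ≈ 4372.5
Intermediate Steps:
r = 5/9 (r = -⅑*(-5) = 5/9 ≈ 0.55556)
k(R) = -15/4 (k(R) = -3 + (¼)*(-3) = -3 - ¾ = -15/4)
b(B) = 2*B² (b(B) = (B + 0)*(B + B) = B*(2*B) = 2*B²)
(((b(k(1)) + d(-3, 5)) + 16) + 29)² = (((2*(-15/4)² + (-2 - 1*5)) + 16) + 29)² = (((2*(225/16) + (-2 - 5)) + 16) + 29)² = (((225/8 - 7) + 16) + 29)² = ((169/8 + 16) + 29)² = (297/8 + 29)² = (529/8)² = 279841/64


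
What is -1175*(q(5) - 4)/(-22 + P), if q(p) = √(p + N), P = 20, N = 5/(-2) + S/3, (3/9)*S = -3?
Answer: -2350 + 1175*I*√2/4 ≈ -2350.0 + 415.43*I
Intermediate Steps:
S = -9 (S = 3*(-3) = -9)
N = -11/2 (N = 5/(-2) - 9/3 = 5*(-½) - 9*⅓ = -5/2 - 3 = -11/2 ≈ -5.5000)
q(p) = √(-11/2 + p) (q(p) = √(p - 11/2) = √(-11/2 + p))
-1175*(q(5) - 4)/(-22 + P) = -1175*(√(-22 + 4*5)/2 - 4)/(-22 + 20) = -1175*(√(-22 + 20)/2 - 4)/(-2) = -1175*(√(-2)/2 - 4)*(-1)/2 = -1175*((I*√2)/2 - 4)*(-1)/2 = -1175*(I*√2/2 - 4)*(-1)/2 = -1175*(-4 + I*√2/2)*(-1)/2 = -1175*(2 - I*√2/4) = -2350 + 1175*I*√2/4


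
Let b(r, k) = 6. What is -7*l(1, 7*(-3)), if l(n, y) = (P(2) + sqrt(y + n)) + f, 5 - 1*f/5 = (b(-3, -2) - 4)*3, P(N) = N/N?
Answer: 28 - 14*I*sqrt(5) ≈ 28.0 - 31.305*I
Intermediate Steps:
P(N) = 1
f = -5 (f = 25 - 5*(6 - 4)*3 = 25 - 10*3 = 25 - 5*6 = 25 - 30 = -5)
l(n, y) = -4 + sqrt(n + y) (l(n, y) = (1 + sqrt(y + n)) - 5 = (1 + sqrt(n + y)) - 5 = -4 + sqrt(n + y))
-7*l(1, 7*(-3)) = -7*(-4 + sqrt(1 + 7*(-3))) = -7*(-4 + sqrt(1 - 21)) = -7*(-4 + sqrt(-20)) = -7*(-4 + 2*I*sqrt(5)) = 28 - 14*I*sqrt(5)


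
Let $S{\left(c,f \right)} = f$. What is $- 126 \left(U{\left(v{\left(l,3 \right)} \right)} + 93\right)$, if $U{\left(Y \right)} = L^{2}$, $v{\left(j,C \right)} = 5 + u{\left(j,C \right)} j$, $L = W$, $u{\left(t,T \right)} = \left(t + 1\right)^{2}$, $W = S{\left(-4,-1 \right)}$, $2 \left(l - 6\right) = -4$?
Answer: $-11844$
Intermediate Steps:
$l = 4$ ($l = 6 + \frac{1}{2} \left(-4\right) = 6 - 2 = 4$)
$W = -1$
$u{\left(t,T \right)} = \left(1 + t\right)^{2}$
$L = -1$
$v{\left(j,C \right)} = 5 + j \left(1 + j\right)^{2}$ ($v{\left(j,C \right)} = 5 + \left(1 + j\right)^{2} j = 5 + j \left(1 + j\right)^{2}$)
$U{\left(Y \right)} = 1$ ($U{\left(Y \right)} = \left(-1\right)^{2} = 1$)
$- 126 \left(U{\left(v{\left(l,3 \right)} \right)} + 93\right) = - 126 \left(1 + 93\right) = \left(-126\right) 94 = -11844$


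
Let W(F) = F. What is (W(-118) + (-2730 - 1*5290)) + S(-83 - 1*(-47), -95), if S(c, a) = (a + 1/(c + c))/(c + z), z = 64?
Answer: -16413049/2016 ≈ -8141.4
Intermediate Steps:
S(c, a) = (a + 1/(2*c))/(64 + c) (S(c, a) = (a + 1/(c + c))/(c + 64) = (a + 1/(2*c))/(64 + c))
(W(-118) + (-2730 - 1*5290)) + S(-83 - 1*(-47), -95) = (-118 + (-2730 - 1*5290)) + (½ - 95*(-83 - 1*(-47)))/((-83 - 1*(-47))*(64 + (-83 - 1*(-47)))) = (-118 + (-2730 - 5290)) + (½ - 95*(-83 + 47))/((-83 + 47)*(64 + (-83 + 47))) = (-118 - 8020) + (½ - 95*(-36))/((-36)*(64 - 36)) = -8138 - 1/36*(½ + 3420)/28 = -8138 - 1/36*1/28*6841/2 = -8138 - 6841/2016 = -16413049/2016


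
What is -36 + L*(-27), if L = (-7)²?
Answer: -1359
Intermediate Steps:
L = 49
-36 + L*(-27) = -36 + 49*(-27) = -36 - 1323 = -1359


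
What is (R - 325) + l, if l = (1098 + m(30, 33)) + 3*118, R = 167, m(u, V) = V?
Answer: 1327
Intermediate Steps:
l = 1485 (l = (1098 + 33) + 3*118 = 1131 + 354 = 1485)
(R - 325) + l = (167 - 325) + 1485 = -158 + 1485 = 1327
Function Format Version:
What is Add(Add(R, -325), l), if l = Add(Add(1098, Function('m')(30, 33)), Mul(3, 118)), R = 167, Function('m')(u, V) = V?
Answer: 1327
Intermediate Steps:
l = 1485 (l = Add(Add(1098, 33), Mul(3, 118)) = Add(1131, 354) = 1485)
Add(Add(R, -325), l) = Add(Add(167, -325), 1485) = Add(-158, 1485) = 1327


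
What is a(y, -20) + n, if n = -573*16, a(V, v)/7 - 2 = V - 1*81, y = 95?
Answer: -9056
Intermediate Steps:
a(V, v) = -553 + 7*V (a(V, v) = 14 + 7*(V - 1*81) = 14 + 7*(V - 81) = 14 + 7*(-81 + V) = 14 + (-567 + 7*V) = -553 + 7*V)
n = -9168
a(y, -20) + n = (-553 + 7*95) - 9168 = (-553 + 665) - 9168 = 112 - 9168 = -9056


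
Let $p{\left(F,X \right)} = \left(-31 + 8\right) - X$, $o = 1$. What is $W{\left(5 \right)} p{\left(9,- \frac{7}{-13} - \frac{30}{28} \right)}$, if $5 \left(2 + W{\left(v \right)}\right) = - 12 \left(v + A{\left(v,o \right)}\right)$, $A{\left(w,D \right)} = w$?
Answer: $\frac{4089}{7} \approx 584.14$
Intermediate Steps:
$W{\left(v \right)} = -2 - \frac{24 v}{5}$ ($W{\left(v \right)} = -2 + \frac{\left(-12\right) \left(v + v\right)}{5} = -2 + \frac{\left(-12\right) 2 v}{5} = -2 + \frac{\left(-24\right) v}{5} = -2 - \frac{24 v}{5}$)
$p{\left(F,X \right)} = -23 - X$
$W{\left(5 \right)} p{\left(9,- \frac{7}{-13} - \frac{30}{28} \right)} = \left(-2 - 24\right) \left(-23 - \left(- \frac{7}{-13} - \frac{30}{28}\right)\right) = \left(-2 - 24\right) \left(-23 - \left(\left(-7\right) \left(- \frac{1}{13}\right) - \frac{15}{14}\right)\right) = - 26 \left(-23 - \left(\frac{7}{13} - \frac{15}{14}\right)\right) = - 26 \left(-23 - - \frac{97}{182}\right) = - 26 \left(-23 + \frac{97}{182}\right) = \left(-26\right) \left(- \frac{4089}{182}\right) = \frac{4089}{7}$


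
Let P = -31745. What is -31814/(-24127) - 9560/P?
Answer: 248117910/153182323 ≈ 1.6198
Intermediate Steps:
-31814/(-24127) - 9560/P = -31814/(-24127) - 9560/(-31745) = -31814*(-1/24127) - 9560*(-1/31745) = 31814/24127 + 1912/6349 = 248117910/153182323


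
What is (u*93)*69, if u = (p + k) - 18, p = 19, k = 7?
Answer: 51336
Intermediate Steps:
u = 8 (u = (19 + 7) - 18 = 26 - 18 = 8)
(u*93)*69 = (8*93)*69 = 744*69 = 51336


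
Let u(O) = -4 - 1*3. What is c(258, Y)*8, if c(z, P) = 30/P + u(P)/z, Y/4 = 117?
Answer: 496/1677 ≈ 0.29577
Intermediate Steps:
u(O) = -7 (u(O) = -4 - 3 = -7)
Y = 468 (Y = 4*117 = 468)
c(z, P) = -7/z + 30/P (c(z, P) = 30/P - 7/z = -7/z + 30/P)
c(258, Y)*8 = (-7/258 + 30/468)*8 = (-7*1/258 + 30*(1/468))*8 = (-7/258 + 5/78)*8 = (62/1677)*8 = 496/1677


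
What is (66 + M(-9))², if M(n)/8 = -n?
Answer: 19044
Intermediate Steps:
M(n) = -8*n (M(n) = 8*(-n) = -8*n)
(66 + M(-9))² = (66 - 8*(-9))² = (66 + 72)² = 138² = 19044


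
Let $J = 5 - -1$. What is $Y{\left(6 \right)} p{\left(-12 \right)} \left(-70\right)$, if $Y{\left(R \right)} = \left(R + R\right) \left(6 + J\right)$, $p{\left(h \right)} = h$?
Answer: $120960$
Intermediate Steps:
$J = 6$ ($J = 5 + 1 = 6$)
$Y{\left(R \right)} = 24 R$ ($Y{\left(R \right)} = \left(R + R\right) \left(6 + 6\right) = 2 R 12 = 24 R$)
$Y{\left(6 \right)} p{\left(-12 \right)} \left(-70\right) = 24 \cdot 6 \left(-12\right) \left(-70\right) = 144 \left(-12\right) \left(-70\right) = \left(-1728\right) \left(-70\right) = 120960$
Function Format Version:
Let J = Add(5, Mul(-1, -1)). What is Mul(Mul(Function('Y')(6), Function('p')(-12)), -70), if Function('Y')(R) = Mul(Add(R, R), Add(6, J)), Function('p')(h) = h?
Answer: 120960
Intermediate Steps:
J = 6 (J = Add(5, 1) = 6)
Function('Y')(R) = Mul(24, R) (Function('Y')(R) = Mul(Add(R, R), Add(6, 6)) = Mul(Mul(2, R), 12) = Mul(24, R))
Mul(Mul(Function('Y')(6), Function('p')(-12)), -70) = Mul(Mul(Mul(24, 6), -12), -70) = Mul(Mul(144, -12), -70) = Mul(-1728, -70) = 120960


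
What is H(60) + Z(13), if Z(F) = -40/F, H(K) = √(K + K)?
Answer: -40/13 + 2*√30 ≈ 7.8775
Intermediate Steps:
H(K) = √2*√K (H(K) = √(2*K) = √2*√K)
H(60) + Z(13) = √2*√60 - 40/13 = √2*(2*√15) - 40*1/13 = 2*√30 - 40/13 = -40/13 + 2*√30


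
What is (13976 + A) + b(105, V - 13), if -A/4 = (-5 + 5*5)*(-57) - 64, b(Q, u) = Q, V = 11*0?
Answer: 18897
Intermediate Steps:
V = 0
A = 4816 (A = -4*((-5 + 5*5)*(-57) - 64) = -4*((-5 + 25)*(-57) - 64) = -4*(20*(-57) - 64) = -4*(-1140 - 64) = -4*(-1204) = 4816)
(13976 + A) + b(105, V - 13) = (13976 + 4816) + 105 = 18792 + 105 = 18897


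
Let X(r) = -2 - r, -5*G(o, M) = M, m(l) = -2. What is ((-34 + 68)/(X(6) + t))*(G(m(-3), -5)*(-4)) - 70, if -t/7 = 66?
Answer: -16382/235 ≈ -69.711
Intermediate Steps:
t = -462 (t = -7*66 = -462)
G(o, M) = -M/5
((-34 + 68)/(X(6) + t))*(G(m(-3), -5)*(-4)) - 70 = ((-34 + 68)/((-2 - 1*6) - 462))*(-⅕*(-5)*(-4)) - 70 = (34/((-2 - 6) - 462))*(1*(-4)) - 70 = (34/(-8 - 462))*(-4) - 70 = (34/(-470))*(-4) - 70 = (34*(-1/470))*(-4) - 70 = -17/235*(-4) - 70 = 68/235 - 70 = -16382/235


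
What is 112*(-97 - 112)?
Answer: -23408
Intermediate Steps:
112*(-97 - 112) = 112*(-209) = -23408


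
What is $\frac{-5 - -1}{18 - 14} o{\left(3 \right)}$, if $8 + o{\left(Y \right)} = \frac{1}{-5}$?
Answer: $\frac{41}{5} \approx 8.2$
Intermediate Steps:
$o{\left(Y \right)} = - \frac{41}{5}$ ($o{\left(Y \right)} = -8 + \frac{1}{-5} = -8 - \frac{1}{5} = - \frac{41}{5}$)
$\frac{-5 - -1}{18 - 14} o{\left(3 \right)} = \frac{-5 - -1}{18 - 14} \left(- \frac{41}{5}\right) = \frac{-5 + 1}{4} \left(- \frac{41}{5}\right) = \left(-4\right) \frac{1}{4} \left(- \frac{41}{5}\right) = \left(-1\right) \left(- \frac{41}{5}\right) = \frac{41}{5}$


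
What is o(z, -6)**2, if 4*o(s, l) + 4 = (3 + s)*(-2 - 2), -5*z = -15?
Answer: 49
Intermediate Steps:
z = 3 (z = -1/5*(-15) = 3)
o(s, l) = -4 - s (o(s, l) = -1 + ((3 + s)*(-2 - 2))/4 = -1 + ((3 + s)*(-4))/4 = -1 + (-12 - 4*s)/4 = -1 + (-3 - s) = -4 - s)
o(z, -6)**2 = (-4 - 1*3)**2 = (-4 - 3)**2 = (-7)**2 = 49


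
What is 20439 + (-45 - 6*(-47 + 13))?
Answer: 20598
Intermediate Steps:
20439 + (-45 - 6*(-47 + 13)) = 20439 + (-45 - 6*(-34)) = 20439 + (-45 + 204) = 20439 + 159 = 20598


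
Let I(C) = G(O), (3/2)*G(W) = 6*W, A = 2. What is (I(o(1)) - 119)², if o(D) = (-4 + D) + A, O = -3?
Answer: 17161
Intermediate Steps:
G(W) = 4*W (G(W) = 2*(6*W)/3 = 4*W)
o(D) = -2 + D (o(D) = (-4 + D) + 2 = -2 + D)
I(C) = -12 (I(C) = 4*(-3) = -12)
(I(o(1)) - 119)² = (-12 - 119)² = (-131)² = 17161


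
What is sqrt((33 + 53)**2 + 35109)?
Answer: sqrt(42505) ≈ 206.17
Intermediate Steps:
sqrt((33 + 53)**2 + 35109) = sqrt(86**2 + 35109) = sqrt(7396 + 35109) = sqrt(42505)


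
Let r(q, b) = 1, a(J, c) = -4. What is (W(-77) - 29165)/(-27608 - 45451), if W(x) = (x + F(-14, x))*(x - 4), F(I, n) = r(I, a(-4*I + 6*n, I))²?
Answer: 3287/10437 ≈ 0.31494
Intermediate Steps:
F(I, n) = 1 (F(I, n) = 1² = 1)
W(x) = (1 + x)*(-4 + x) (W(x) = (x + 1)*(x - 4) = (1 + x)*(-4 + x))
(W(-77) - 29165)/(-27608 - 45451) = ((-4 + (-77)² - 3*(-77)) - 29165)/(-27608 - 45451) = ((-4 + 5929 + 231) - 29165)/(-73059) = (6156 - 29165)*(-1/73059) = -23009*(-1/73059) = 3287/10437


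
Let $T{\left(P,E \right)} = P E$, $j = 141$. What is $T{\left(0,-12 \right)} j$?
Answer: $0$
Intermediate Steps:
$T{\left(P,E \right)} = E P$
$T{\left(0,-12 \right)} j = \left(-12\right) 0 \cdot 141 = 0 \cdot 141 = 0$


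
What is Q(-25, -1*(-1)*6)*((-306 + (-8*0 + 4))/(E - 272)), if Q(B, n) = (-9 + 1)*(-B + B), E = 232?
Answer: 0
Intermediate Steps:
Q(B, n) = 0 (Q(B, n) = -8*0 = 0)
Q(-25, -1*(-1)*6)*((-306 + (-8*0 + 4))/(E - 272)) = 0*((-306 + (-8*0 + 4))/(232 - 272)) = 0*((-306 + (0 + 4))/(-40)) = 0*((-306 + 4)*(-1/40)) = 0*(-302*(-1/40)) = 0*(151/20) = 0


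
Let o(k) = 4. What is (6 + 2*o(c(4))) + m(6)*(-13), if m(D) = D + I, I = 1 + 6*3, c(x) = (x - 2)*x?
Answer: -311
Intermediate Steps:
c(x) = x*(-2 + x) (c(x) = (-2 + x)*x = x*(-2 + x))
I = 19 (I = 1 + 18 = 19)
m(D) = 19 + D (m(D) = D + 19 = 19 + D)
(6 + 2*o(c(4))) + m(6)*(-13) = (6 + 2*4) + (19 + 6)*(-13) = (6 + 8) + 25*(-13) = 14 - 325 = -311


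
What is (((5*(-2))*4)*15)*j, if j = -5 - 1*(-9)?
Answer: -2400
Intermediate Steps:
j = 4 (j = -5 + 9 = 4)
(((5*(-2))*4)*15)*j = (((5*(-2))*4)*15)*4 = (-10*4*15)*4 = -40*15*4 = -600*4 = -2400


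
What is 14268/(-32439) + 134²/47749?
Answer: -32936016/516309937 ≈ -0.063791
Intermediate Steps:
14268/(-32439) + 134²/47749 = 14268*(-1/32439) + 17956*(1/47749) = -4756/10813 + 17956/47749 = -32936016/516309937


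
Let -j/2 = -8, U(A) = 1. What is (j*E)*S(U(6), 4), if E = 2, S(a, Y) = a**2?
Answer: 32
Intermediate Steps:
j = 16 (j = -2*(-8) = 16)
(j*E)*S(U(6), 4) = (16*2)*1**2 = 32*1 = 32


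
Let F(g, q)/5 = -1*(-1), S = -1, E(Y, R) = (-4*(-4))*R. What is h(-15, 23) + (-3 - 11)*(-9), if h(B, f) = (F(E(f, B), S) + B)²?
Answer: 226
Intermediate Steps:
E(Y, R) = 16*R
F(g, q) = 5 (F(g, q) = 5*(-1*(-1)) = 5*1 = 5)
h(B, f) = (5 + B)²
h(-15, 23) + (-3 - 11)*(-9) = (5 - 15)² + (-3 - 11)*(-9) = (-10)² - 14*(-9) = 100 + 126 = 226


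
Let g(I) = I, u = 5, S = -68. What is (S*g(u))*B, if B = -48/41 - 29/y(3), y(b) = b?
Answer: 453220/123 ≈ 3684.7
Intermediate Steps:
B = -1333/123 (B = -48/41 - 29/3 = -1333/123 ≈ -10.837)
(S*g(u))*B = -68*5*(-1333/123) = -340*(-1333/123) = 453220/123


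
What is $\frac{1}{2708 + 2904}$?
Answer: $\frac{1}{5612} \approx 0.00017819$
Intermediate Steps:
$\frac{1}{2708 + 2904} = \frac{1}{5612}$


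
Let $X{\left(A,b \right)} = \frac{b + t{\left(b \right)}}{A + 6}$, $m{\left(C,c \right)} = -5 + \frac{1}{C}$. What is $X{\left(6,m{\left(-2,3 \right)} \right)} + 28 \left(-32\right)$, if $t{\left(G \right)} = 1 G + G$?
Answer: $- \frac{7179}{8} \approx -897.38$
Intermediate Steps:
$t{\left(G \right)} = 2 G$ ($t{\left(G \right)} = G + G = 2 G$)
$X{\left(A,b \right)} = \frac{3 b}{6 + A}$ ($X{\left(A,b \right)} = \frac{b + 2 b}{A + 6} = \frac{3 b}{6 + A}$)
$X{\left(6,m{\left(-2,3 \right)} \right)} + 28 \left(-32\right) = \frac{3 \left(-5 + \frac{1}{-2}\right)}{6 + 6} + 28 \left(-32\right) = \frac{3 \left(-5 - \frac{1}{2}\right)}{12} - 896 = 3 \left(- \frac{11}{2}\right) \frac{1}{12} - 896 = - \frac{11}{8} - 896 = - \frac{7179}{8}$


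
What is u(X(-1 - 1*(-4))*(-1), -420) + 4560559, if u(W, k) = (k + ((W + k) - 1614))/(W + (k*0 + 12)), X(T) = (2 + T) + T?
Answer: 9119887/2 ≈ 4.5599e+6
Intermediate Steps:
X(T) = 2 + 2*T
u(W, k) = (-1614 + W + 2*k)/(12 + W) (u(W, k) = (k + (-1614 + W + k))/(W + (0 + 12)) = (-1614 + W + 2*k)/(W + 12) = (-1614 + W + 2*k)/(12 + W))
u(X(-1 - 1*(-4))*(-1), -420) + 4560559 = (-1614 + (2 + 2*(-1 - 1*(-4)))*(-1) + 2*(-420))/(12 + (2 + 2*(-1 - 1*(-4)))*(-1)) + 4560559 = (-1614 + (2 + 2*(-1 + 4))*(-1) - 840)/(12 + (2 + 2*(-1 + 4))*(-1)) + 4560559 = (-1614 + (2 + 2*3)*(-1) - 840)/(12 + (2 + 2*3)*(-1)) + 4560559 = (-1614 + (2 + 6)*(-1) - 840)/(12 + (2 + 6)*(-1)) + 4560559 = (-1614 + 8*(-1) - 840)/(12 + 8*(-1)) + 4560559 = (-1614 - 8 - 840)/(12 - 8) + 4560559 = -2462/4 + 4560559 = (¼)*(-2462) + 4560559 = -1231/2 + 4560559 = 9119887/2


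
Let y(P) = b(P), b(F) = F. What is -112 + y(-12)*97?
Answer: -1276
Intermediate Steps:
y(P) = P
-112 + y(-12)*97 = -112 - 12*97 = -112 - 1164 = -1276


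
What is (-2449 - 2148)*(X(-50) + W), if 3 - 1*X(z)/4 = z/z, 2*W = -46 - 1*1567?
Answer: 7341409/2 ≈ 3.6707e+6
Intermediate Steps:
W = -1613/2 (W = (-46 - 1*1567)/2 = (-46 - 1567)/2 = (1/2)*(-1613) = -1613/2 ≈ -806.50)
X(z) = 8 (X(z) = 12 - 4*z/z = 12 - 4*1 = 12 - 4 = 8)
(-2449 - 2148)*(X(-50) + W) = (-2449 - 2148)*(8 - 1613/2) = -4597*(-1597/2) = 7341409/2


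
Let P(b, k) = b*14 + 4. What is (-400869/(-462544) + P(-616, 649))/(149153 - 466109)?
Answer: 3986728411/146606096064 ≈ 0.027193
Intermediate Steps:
P(b, k) = 4 + 14*b (P(b, k) = 14*b + 4 = 4 + 14*b)
(-400869/(-462544) + P(-616, 649))/(149153 - 466109) = (-400869/(-462544) + (4 + 14*(-616)))/(149153 - 466109) = (-400869*(-1/462544) + (4 - 8624))/(-316956) = (400869/462544 - 8620)*(-1/316956) = -3986728411/462544*(-1/316956) = 3986728411/146606096064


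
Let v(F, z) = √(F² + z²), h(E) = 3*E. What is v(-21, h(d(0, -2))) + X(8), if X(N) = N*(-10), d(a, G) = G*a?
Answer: -59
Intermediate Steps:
X(N) = -10*N
v(-21, h(d(0, -2))) + X(8) = √((-21)² + (3*(-2*0))²) - 10*8 = √(441 + (3*0)²) - 80 = √(441 + 0²) - 80 = √(441 + 0) - 80 = √441 - 80 = 21 - 80 = -59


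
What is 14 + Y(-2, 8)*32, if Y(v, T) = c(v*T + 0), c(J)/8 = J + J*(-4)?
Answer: 12302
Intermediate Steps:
c(J) = -24*J (c(J) = 8*(J + J*(-4)) = 8*(J - 4*J) = 8*(-3*J) = -24*J)
Y(v, T) = -24*T*v (Y(v, T) = -24*(v*T + 0) = -24*(T*v + 0) = -24*T*v)
14 + Y(-2, 8)*32 = 14 - 24*8*(-2)*32 = 14 + 384*32 = 14 + 12288 = 12302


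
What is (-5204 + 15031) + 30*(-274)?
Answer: 1607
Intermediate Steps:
(-5204 + 15031) + 30*(-274) = 9827 - 8220 = 1607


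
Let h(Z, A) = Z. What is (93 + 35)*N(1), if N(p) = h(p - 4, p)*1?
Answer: -384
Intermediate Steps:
N(p) = -4 + p (N(p) = (p - 4)*1 = (-4 + p)*1 = -4 + p)
(93 + 35)*N(1) = (93 + 35)*(-4 + 1) = 128*(-3) = -384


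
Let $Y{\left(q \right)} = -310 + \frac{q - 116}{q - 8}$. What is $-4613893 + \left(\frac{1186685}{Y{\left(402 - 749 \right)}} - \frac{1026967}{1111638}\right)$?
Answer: $- \frac{62504201568195793}{13535674834} \approx -4.6177 \cdot 10^{6}$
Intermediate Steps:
$Y{\left(q \right)} = -310 + \frac{-116 + q}{-8 + q}$
$-4613893 + \left(\frac{1186685}{Y{\left(402 - 749 \right)}} - \frac{1026967}{1111638}\right) = -4613893 + \left(\frac{1186685}{3 \frac{1}{-8 + \left(402 - 749\right)} \left(788 - 103 \left(402 - 749\right)\right)} - \frac{1026967}{1111638}\right) = -4613893 + \left(\frac{1186685}{3 \frac{1}{-8 - 347} \left(788 - -35741\right)} - \frac{1026967}{1111638}\right) = -4613893 + \left(\frac{1186685}{3 \frac{1}{-355} \left(788 + 35741\right)} - \frac{1026967}{1111638}\right) = -4613893 + \left(\frac{1186685}{3 \left(- \frac{1}{355}\right) 36529} - \frac{1026967}{1111638}\right) = -4613893 + \left(\frac{1186685}{- \frac{109587}{355}} - \frac{1026967}{1111638}\right) = -4613893 + \left(1186685 \left(- \frac{355}{109587}\right) - \frac{1026967}{1111638}\right) = -4613893 - \frac{52046201327031}{13535674834} = - \frac{62504201568195793}{13535674834}$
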